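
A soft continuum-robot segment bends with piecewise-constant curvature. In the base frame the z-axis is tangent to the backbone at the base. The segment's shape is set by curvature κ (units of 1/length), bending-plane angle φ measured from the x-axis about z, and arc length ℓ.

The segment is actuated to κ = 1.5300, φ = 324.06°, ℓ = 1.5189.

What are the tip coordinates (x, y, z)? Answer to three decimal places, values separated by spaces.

θ = κ·ℓ = 1.5300 × 1.5189 = 2.32392 rad
ρ = (1 − cos θ)/κ = (1 − -0.68392)/1.5300 = 1.10060
z = sin θ / κ = 0.72956/1.5300 = 0.47684
x = ρ cos φ = 1.10060 × cos(324.06°) = 0.89108
y = ρ sin φ = 1.10060 × sin(324.06°) = -0.64598

0.891 -0.646 0.477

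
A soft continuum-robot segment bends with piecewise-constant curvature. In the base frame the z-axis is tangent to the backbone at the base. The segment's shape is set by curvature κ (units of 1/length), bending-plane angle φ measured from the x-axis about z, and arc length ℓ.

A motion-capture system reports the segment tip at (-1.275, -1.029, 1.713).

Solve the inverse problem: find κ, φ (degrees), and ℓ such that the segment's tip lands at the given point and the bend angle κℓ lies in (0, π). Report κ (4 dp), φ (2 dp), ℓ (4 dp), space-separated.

ρ = √(x²+y²) = √(-1.275² + -1.029²) = 1.63843
φ = atan2(y, x) mod 360° = atan2(-1.029, -1.275) = 218.9056°
|p|² = ρ² + z² = 1.63843² + 1.713² = 5.61883
κ = 2ρ / |p|² = 2×1.63843 / 5.61883 = 0.58319
θ = 2·atan2(ρ, z) = 2·atan2(1.63843, 1.713) = 1.52631 rad
ℓ = θ/κ = 1.52631/0.58319 = 2.61715

0.5832 218.91 2.6172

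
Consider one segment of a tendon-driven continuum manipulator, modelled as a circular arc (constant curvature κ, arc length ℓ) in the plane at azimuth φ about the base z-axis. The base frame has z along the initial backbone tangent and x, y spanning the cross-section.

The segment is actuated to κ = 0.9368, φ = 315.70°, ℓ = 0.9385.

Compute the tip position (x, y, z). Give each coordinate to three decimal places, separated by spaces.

0.277 -0.270 0.822

θ = κ·ℓ = 0.9368 × 0.9385 = 0.87919 rad
ρ = (1 − cos θ)/κ = (1 − 0.63778)/0.9368 = 0.38666
z = sin θ / κ = 0.77022/0.9368 = 0.82218
x = ρ cos φ = 0.38666 × cos(315.70°) = 0.27673
y = ρ sin φ = 0.38666 × sin(315.70°) = -0.27005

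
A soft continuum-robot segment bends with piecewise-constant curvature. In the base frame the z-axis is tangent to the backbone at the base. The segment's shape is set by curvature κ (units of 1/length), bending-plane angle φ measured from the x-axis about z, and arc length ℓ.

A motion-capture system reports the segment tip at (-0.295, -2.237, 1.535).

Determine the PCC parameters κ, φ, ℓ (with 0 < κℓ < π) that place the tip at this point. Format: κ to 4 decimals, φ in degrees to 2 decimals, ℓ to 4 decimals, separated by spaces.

0.6059 262.49 3.2129

ρ = √(x²+y²) = √(-0.295² + -2.237²) = 2.25637
φ = atan2(y, x) mod 360° = atan2(-2.237, -0.295) = 262.4876°
|p|² = ρ² + z² = 2.25637² + 1.535² = 7.44742
κ = 2ρ / |p|² = 2×2.25637 / 7.44742 = 0.60595
θ = 2·atan2(ρ, z) = 2·atan2(2.25637, 1.535) = 1.94683 rad
ℓ = θ/κ = 1.94683/0.60595 = 3.21288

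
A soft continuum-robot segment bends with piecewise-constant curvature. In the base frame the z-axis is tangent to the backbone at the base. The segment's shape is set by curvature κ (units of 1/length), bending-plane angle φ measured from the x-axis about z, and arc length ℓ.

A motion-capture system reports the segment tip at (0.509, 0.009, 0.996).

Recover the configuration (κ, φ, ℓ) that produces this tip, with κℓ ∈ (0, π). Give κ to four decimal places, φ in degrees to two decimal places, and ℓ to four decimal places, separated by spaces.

0.8138 1.01 1.1613

ρ = √(x²+y²) = √(0.509² + 0.009²) = 0.50908
φ = atan2(y, x) mod 360° = atan2(0.009, 0.509) = 1.0130°
|p|² = ρ² + z² = 0.50908² + 0.996² = 1.25118
κ = 2ρ / |p|² = 2×0.50908 / 1.25118 = 0.81376
θ = 2·atan2(ρ, z) = 2·atan2(0.50908, 0.996) = 0.94501 rad
ℓ = θ/κ = 0.94501/0.81376 = 1.16129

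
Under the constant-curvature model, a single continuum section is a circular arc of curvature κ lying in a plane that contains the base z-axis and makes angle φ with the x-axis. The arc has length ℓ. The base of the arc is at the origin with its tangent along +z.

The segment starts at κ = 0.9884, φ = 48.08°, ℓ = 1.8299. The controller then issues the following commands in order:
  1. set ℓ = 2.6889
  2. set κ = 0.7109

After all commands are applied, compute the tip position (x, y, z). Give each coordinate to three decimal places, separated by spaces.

initial: κ=0.9884, φ=48.08°, ℓ=1.8299
cmd 1: set ℓ=2.6889 → (κ,φ,ℓ)=(0.9884,48.08°,2.6889) → tip=(1.2743,1.4192,0.4707)
cmd 2: set κ=0.7109 → (κ,φ,ℓ)=(0.7109,48.08°,2.6889) → tip=(1.2538,1.3965,1.3258)

1.254 1.396 1.326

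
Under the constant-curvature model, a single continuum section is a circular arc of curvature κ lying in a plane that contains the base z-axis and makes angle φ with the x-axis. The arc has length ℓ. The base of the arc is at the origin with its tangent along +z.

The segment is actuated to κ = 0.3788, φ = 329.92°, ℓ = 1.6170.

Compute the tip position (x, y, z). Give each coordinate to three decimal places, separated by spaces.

θ = κ·ℓ = 0.3788 × 1.6170 = 0.61252 rad
ρ = (1 − cos θ)/κ = (1 − 0.81820)/0.3788 = 0.47993
z = sin θ / κ = 0.57493/0.3788 = 1.51777
x = ρ cos φ = 0.47993 × cos(329.92°) = 0.41530
y = ρ sin φ = 0.47993 × sin(329.92°) = -0.24055

0.415 -0.241 1.518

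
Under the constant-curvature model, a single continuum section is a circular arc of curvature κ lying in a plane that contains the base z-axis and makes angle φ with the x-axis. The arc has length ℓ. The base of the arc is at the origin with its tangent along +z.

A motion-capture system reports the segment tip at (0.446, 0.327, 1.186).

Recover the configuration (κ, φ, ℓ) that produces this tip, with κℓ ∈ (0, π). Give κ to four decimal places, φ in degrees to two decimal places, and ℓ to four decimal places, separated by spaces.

0.6459 36.25 1.3511

ρ = √(x²+y²) = √(0.446² + 0.327²) = 0.55303
φ = atan2(y, x) mod 360° = atan2(0.327, 0.446) = 36.2483°
|p|² = ρ² + z² = 0.55303² + 1.186² = 1.71244
κ = 2ρ / |p|² = 2×0.55303 / 1.71244 = 0.64590
θ = 2·atan2(ρ, z) = 2·atan2(0.55303, 1.186) = 0.87265 rad
ℓ = θ/κ = 0.87265/0.64590 = 1.35107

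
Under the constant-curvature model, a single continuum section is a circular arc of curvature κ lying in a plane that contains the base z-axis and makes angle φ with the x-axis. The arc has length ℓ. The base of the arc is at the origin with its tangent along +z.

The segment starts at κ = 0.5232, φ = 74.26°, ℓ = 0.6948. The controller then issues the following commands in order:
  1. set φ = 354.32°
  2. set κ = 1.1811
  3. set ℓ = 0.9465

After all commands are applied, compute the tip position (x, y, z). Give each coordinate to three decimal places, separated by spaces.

0.474 -0.047 0.761

initial: κ=0.5232, φ=74.26°, ℓ=0.6948
cmd 1: set φ=354.32° → (κ,φ,ℓ)=(0.5232,354.32°,0.6948) → tip=(0.1243,-0.0124,0.6796)
cmd 2: set κ=1.1811 → (κ,φ,ℓ)=(1.1811,354.32°,0.6948) → tip=(0.2681,-0.0267,0.6194)
cmd 3: set ℓ=0.9465 → (κ,φ,ℓ)=(1.1811,354.32°,0.9465) → tip=(0.4739,-0.0471,0.7613)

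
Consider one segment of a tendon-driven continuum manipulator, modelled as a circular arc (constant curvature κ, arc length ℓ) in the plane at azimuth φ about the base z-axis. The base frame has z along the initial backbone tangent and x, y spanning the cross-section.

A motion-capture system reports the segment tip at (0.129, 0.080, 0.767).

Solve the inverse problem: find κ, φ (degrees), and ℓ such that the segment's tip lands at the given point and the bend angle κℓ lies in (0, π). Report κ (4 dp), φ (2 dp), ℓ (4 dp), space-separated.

ρ = √(x²+y²) = √(0.129² + 0.080²) = 0.15179
φ = atan2(y, x) mod 360° = atan2(0.080, 0.129) = 31.8053°
|p|² = ρ² + z² = 0.15179² + 0.767² = 0.61133
κ = 2ρ / |p|² = 2×0.15179 / 0.61133 = 0.49660
θ = 2·atan2(ρ, z) = 2·atan2(0.15179, 0.767) = 0.39076 rad
ℓ = θ/κ = 0.39076/0.49660 = 0.78687

0.4966 31.81 0.7869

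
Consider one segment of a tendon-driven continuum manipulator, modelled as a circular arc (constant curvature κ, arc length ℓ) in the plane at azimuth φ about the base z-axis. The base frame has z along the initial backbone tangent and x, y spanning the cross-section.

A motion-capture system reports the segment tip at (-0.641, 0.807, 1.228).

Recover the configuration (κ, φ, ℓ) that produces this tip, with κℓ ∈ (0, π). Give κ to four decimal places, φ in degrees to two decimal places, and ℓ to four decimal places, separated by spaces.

ρ = √(x²+y²) = √(-0.641² + 0.807²) = 1.03060
φ = atan2(y, x) mod 360° = atan2(0.807, -0.641) = 128.4601°
|p|² = ρ² + z² = 1.03060² + 1.228² = 2.57011
κ = 2ρ / |p|² = 2×1.03060 / 2.57011 = 0.80199
θ = 2·atan2(ρ, z) = 2·atan2(1.03060, 1.228) = 1.39644 rad
ℓ = θ/κ = 1.39644/0.80199 = 1.74123

0.8020 128.46 1.7412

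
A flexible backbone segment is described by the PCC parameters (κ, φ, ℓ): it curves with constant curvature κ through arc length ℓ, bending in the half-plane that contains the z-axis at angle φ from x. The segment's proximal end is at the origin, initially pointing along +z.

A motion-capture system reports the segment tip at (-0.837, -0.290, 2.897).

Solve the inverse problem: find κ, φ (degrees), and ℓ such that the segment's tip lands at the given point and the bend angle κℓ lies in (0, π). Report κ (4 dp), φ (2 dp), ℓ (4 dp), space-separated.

0.1930 199.11 3.0743

ρ = √(x²+y²) = √(-0.837² + -0.290²) = 0.88582
φ = atan2(y, x) mod 360° = atan2(-0.290, -0.837) = 199.1099°
|p|² = ρ² + z² = 0.88582² + 2.897² = 9.17728
κ = 2ρ / |p|² = 2×0.88582 / 9.17728 = 0.19305
θ = 2·atan2(ρ, z) = 2·atan2(0.88582, 2.897) = 0.59348 rad
ℓ = θ/κ = 0.59348/0.19305 = 3.07432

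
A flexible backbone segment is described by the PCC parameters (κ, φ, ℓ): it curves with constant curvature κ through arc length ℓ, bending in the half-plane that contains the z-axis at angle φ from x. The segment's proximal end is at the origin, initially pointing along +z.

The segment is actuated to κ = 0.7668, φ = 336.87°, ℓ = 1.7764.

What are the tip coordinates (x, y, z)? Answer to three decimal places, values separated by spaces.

θ = κ·ℓ = 0.7668 × 1.7764 = 1.36214 rad
ρ = (1 − cos θ)/κ = (1 − 0.20714)/0.7668 = 1.03398
z = sin θ / κ = 0.97831/0.7668 = 1.27584
x = ρ cos φ = 1.03398 × cos(336.87°) = 0.95087
y = ρ sin φ = 1.03398 × sin(336.87°) = -0.40617

0.951 -0.406 1.276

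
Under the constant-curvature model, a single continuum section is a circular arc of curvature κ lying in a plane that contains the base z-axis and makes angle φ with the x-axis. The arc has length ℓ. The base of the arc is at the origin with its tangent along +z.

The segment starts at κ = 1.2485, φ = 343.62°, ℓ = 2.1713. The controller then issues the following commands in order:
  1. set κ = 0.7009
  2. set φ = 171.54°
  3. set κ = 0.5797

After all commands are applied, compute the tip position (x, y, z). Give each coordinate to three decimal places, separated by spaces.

initial: κ=1.2485, φ=343.62°, ℓ=2.1713
cmd 1: set κ=0.7009 → (κ,φ,ℓ)=(0.7009,343.62°,2.1713) → tip=(1.3019,-0.3827,1.4250)
cmd 2: set φ=171.54° → (κ,φ,ℓ)=(0.7009,171.54°,2.1713) → tip=(-1.3422,0.1996,1.4250)
cmd 3: set κ=0.5797 → (κ,φ,ℓ)=(0.5797,171.54°,2.1713) → tip=(-1.1823,0.1759,1.6417)

-1.182 0.176 1.642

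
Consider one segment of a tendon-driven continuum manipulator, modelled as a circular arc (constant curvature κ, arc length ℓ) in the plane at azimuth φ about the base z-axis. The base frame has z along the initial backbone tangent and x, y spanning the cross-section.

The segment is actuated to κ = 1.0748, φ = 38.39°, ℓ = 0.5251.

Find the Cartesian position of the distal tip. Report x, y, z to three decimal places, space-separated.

0.113 0.090 0.498

θ = κ·ℓ = 1.0748 × 0.5251 = 0.56438 rad
ρ = (1 − cos θ)/κ = (1 − 0.84492)/1.0748 = 0.14429
z = sin θ / κ = 0.53489/1.0748 = 0.49766
x = ρ cos φ = 0.14429 × cos(38.39°) = 0.11309
y = ρ sin φ = 0.14429 × sin(38.39°) = 0.08960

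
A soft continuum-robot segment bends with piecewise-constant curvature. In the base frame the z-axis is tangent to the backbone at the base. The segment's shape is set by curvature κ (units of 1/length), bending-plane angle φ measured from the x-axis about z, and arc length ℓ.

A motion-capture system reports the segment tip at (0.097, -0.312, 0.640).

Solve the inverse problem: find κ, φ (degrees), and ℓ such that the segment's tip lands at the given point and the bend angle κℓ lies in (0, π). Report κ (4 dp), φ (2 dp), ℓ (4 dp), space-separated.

ρ = √(x²+y²) = √(0.097² + -0.312²) = 0.32673
φ = atan2(y, x) mod 360° = atan2(-0.312, 0.097) = 287.2703°
|p|² = ρ² + z² = 0.32673² + 0.640² = 0.51635
κ = 2ρ / |p|² = 2×0.32673 / 0.51635 = 1.26553
θ = 2·atan2(ρ, z) = 2·atan2(0.32673, 0.640) = 0.94405 rad
ℓ = θ/κ = 0.94405/1.26553 = 0.74597

1.2655 287.27 0.7460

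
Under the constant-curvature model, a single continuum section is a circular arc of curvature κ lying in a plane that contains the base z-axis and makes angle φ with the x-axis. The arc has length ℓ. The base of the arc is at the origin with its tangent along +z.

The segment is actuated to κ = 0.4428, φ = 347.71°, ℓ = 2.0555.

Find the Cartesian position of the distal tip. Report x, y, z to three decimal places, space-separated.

θ = κ·ℓ = 0.4428 × 2.0555 = 0.91018 rad
ρ = (1 − cos θ)/κ = (1 − 0.61361)/0.4428 = 0.87261
z = sin θ / κ = 0.78961/0.4428 = 1.78322
x = ρ cos φ = 0.87261 × cos(347.71°) = 0.85261
y = ρ sin φ = 0.87261 × sin(347.71°) = -0.18574

0.853 -0.186 1.783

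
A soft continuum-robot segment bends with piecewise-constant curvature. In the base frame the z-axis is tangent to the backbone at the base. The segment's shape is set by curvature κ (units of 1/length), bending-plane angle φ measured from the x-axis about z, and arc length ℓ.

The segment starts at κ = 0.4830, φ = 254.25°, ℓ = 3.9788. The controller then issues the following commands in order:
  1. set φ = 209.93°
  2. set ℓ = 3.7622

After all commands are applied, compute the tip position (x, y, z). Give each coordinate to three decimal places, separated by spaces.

initial: κ=0.4830, φ=254.25°, ℓ=3.9788
cmd 1: set φ=209.93° → (κ,φ,ℓ)=(0.4830,209.93°,3.9788) → tip=(-2.4112,-1.3882,1.9442)
cmd 2: set ℓ=3.7622 → (κ,φ,ℓ)=(0.4830,209.93°,3.7622) → tip=(-2.2318,-1.2849,2.0079)

-2.232 -1.285 2.008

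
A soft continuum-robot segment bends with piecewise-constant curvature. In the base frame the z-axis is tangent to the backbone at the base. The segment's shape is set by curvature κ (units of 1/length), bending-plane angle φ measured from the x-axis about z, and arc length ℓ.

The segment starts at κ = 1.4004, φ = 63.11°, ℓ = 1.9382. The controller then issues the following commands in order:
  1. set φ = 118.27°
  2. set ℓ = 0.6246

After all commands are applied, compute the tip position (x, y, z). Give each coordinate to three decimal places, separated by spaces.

-0.121 0.226 0.548

initial: κ=1.4004, φ=63.11°, ℓ=1.9382
cmd 1: set φ=118.27° → (κ,φ,ℓ)=(1.4004,118.27°,1.9382) → tip=(-0.6460,1.2013,0.2960)
cmd 2: set ℓ=0.6246 → (κ,φ,ℓ)=(1.4004,118.27°,0.6246) → tip=(-0.1213,0.2256,0.5479)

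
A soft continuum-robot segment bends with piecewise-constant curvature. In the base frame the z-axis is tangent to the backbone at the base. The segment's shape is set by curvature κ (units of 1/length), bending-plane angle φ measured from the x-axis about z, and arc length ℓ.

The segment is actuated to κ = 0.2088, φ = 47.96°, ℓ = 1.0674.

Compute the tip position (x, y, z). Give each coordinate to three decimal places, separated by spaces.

0.079 0.088 1.059

θ = κ·ℓ = 0.2088 × 1.0674 = 0.22287 rad
ρ = (1 − cos θ)/κ = (1 − 0.97527)/0.2088 = 0.11846
z = sin θ / κ = 0.22103/0.2088 = 1.05859
x = ρ cos φ = 0.11846 × cos(47.96°) = 0.07932
y = ρ sin φ = 0.11846 × sin(47.96°) = 0.08797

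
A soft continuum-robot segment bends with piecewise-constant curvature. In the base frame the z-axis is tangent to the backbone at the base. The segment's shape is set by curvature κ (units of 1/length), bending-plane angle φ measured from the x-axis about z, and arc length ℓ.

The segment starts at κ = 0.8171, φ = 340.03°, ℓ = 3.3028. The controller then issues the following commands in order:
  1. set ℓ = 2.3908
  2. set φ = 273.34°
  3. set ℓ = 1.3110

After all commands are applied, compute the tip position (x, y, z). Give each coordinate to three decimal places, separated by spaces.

initial: κ=0.8171, φ=340.03°, ℓ=3.3028
cmd 1: set ℓ=2.3908 → (κ,φ,ℓ)=(0.8171,340.03°,2.3908) → tip=(1.5798,-0.5741,1.1353)
cmd 2: set φ=273.34° → (κ,φ,ℓ)=(0.8171,273.34°,2.3908) → tip=(0.0979,-1.6780,1.1353)
cmd 3: set ℓ=1.3110 → (κ,φ,ℓ)=(0.8171,273.34°,1.3110) → tip=(0.0371,-0.6365,1.0743)

0.037 -0.636 1.074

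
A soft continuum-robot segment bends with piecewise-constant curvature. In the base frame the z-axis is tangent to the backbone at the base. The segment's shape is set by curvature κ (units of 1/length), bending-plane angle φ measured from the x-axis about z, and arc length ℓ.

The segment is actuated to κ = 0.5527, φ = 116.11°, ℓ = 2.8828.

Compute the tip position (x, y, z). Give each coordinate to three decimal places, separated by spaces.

-0.814 1.661 1.809

θ = κ·ℓ = 0.5527 × 2.8828 = 1.59332 rad
ρ = (1 − cos θ)/κ = (1 − -0.02253)/0.5527 = 1.85005
z = sin θ / κ = 0.99975/0.5527 = 1.80884
x = ρ cos φ = 1.85005 × cos(116.11°) = -0.81420
y = ρ sin φ = 1.85005 × sin(116.11°) = 1.66126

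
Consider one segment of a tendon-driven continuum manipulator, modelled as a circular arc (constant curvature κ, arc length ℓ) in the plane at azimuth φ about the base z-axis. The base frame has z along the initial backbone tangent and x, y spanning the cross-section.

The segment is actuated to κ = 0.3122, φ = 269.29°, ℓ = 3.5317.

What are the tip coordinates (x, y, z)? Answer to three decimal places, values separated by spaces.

θ = κ·ℓ = 0.3122 × 3.5317 = 1.10260 rad
ρ = (1 − cos θ)/κ = (1 − 0.45128)/0.3122 = 1.75759
z = sin θ / κ = 0.89238/0.3122 = 2.85837
x = ρ cos φ = 1.75759 × cos(269.29°) = -0.02178
y = ρ sin φ = 1.75759 × sin(269.29°) = -1.75746

-0.022 -1.757 2.858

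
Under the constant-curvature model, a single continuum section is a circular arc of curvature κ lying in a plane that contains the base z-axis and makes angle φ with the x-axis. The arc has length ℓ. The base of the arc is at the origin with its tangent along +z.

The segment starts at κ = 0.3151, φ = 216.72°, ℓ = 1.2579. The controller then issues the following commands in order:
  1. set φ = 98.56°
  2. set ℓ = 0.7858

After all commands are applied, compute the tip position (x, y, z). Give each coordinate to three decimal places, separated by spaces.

-0.014 0.096 0.778

initial: κ=0.3151, φ=216.72°, ℓ=1.2579
cmd 1: set φ=98.56° → (κ,φ,ℓ)=(0.3151,98.56°,1.2579) → tip=(-0.0366,0.2433,1.2252)
cmd 2: set ℓ=0.7858 → (κ,φ,ℓ)=(0.3151,98.56°,0.7858) → tip=(-0.0144,0.0957,0.7778)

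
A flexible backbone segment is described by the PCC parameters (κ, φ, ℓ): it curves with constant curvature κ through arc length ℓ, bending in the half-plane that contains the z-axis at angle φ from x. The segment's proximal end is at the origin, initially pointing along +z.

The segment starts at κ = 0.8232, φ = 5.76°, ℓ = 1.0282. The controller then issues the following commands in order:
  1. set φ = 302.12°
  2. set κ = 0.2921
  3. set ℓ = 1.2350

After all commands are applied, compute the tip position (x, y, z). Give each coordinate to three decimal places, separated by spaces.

initial: κ=0.8232, φ=5.76°, ℓ=1.0282
cmd 1: set φ=302.12° → (κ,φ,ℓ)=(0.8232,302.12°,1.0282) → tip=(0.2179,-0.3471,0.9098)
cmd 2: set κ=0.2921 → (κ,φ,ℓ)=(0.2921,302.12°,1.0282) → tip=(0.0815,-0.1298,1.0128)
cmd 3: set ℓ=1.2350 → (κ,φ,ℓ)=(0.2921,302.12°,1.2350) → tip=(0.1172,-0.1866,1.2084)

0.117 -0.187 1.208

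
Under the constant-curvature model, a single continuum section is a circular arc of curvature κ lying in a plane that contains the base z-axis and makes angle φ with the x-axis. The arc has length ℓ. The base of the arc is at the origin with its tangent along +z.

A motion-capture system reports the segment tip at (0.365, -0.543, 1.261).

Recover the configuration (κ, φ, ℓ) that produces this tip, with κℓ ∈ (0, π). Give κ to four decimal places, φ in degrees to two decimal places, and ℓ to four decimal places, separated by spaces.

0.6484 303.91 1.4764

ρ = √(x²+y²) = √(0.365² + -0.543²) = 0.65427
φ = atan2(y, x) mod 360° = atan2(-0.543, 0.365) = 303.9087°
|p|² = ρ² + z² = 0.65427² + 1.261² = 2.01819
κ = 2ρ / |p|² = 2×0.65427 / 2.01819 = 0.64838
θ = 2·atan2(ρ, z) = 2·atan2(0.65427, 1.261) = 0.95723 rad
ℓ = θ/κ = 0.95723/0.64838 = 1.47636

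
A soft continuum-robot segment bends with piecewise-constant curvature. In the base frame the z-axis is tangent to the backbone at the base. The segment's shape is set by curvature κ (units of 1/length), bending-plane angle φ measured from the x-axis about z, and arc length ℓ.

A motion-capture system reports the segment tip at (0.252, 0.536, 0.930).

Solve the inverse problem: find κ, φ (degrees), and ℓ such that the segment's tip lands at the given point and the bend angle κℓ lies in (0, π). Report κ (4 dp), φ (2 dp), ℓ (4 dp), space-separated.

0.9744 64.82 1.1640

ρ = √(x²+y²) = √(0.252² + 0.536²) = 0.59228
φ = atan2(y, x) mod 360° = atan2(0.536, 0.252) = 64.8195°
|p|² = ρ² + z² = 0.59228² + 0.930² = 1.21570
κ = 2ρ / |p|² = 2×0.59228 / 1.21570 = 0.97439
θ = 2·atan2(ρ, z) = 2·atan2(0.59228, 0.930) = 1.13417 rad
ℓ = θ/κ = 1.13417/0.97439 = 1.16398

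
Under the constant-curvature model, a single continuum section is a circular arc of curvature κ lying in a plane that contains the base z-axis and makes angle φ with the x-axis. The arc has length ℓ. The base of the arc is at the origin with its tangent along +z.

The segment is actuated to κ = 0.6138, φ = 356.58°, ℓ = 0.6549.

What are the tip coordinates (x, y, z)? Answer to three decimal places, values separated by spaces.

0.130 -0.008 0.637

θ = κ·ℓ = 0.6138 × 0.6549 = 0.40198 rad
ρ = (1 − cos θ)/κ = (1 − 0.92029)/0.6138 = 0.12986
z = sin θ / κ = 0.39124/0.6138 = 0.63740
x = ρ cos φ = 0.12986 × cos(356.58°) = 0.12963
y = ρ sin φ = 0.12986 × sin(356.58°) = -0.00775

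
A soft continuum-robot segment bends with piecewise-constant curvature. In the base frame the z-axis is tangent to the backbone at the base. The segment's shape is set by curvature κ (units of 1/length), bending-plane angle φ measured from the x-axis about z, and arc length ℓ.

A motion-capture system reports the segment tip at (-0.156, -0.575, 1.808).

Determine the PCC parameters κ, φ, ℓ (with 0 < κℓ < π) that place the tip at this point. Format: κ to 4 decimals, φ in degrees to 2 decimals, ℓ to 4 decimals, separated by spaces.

ρ = √(x²+y²) = √(-0.156² + -0.575²) = 0.59579
φ = atan2(y, x) mod 360° = atan2(-0.575, -0.156) = 254.8208°
|p|² = ρ² + z² = 0.59579² + 1.808² = 3.62383
κ = 2ρ / |p|² = 2×0.59579 / 3.62383 = 0.32882
θ = 2·atan2(ρ, z) = 2·atan2(0.59579, 1.808) = 0.63664 rad
ℓ = θ/κ = 0.63664/0.32882 = 1.93617

0.3288 254.82 1.9362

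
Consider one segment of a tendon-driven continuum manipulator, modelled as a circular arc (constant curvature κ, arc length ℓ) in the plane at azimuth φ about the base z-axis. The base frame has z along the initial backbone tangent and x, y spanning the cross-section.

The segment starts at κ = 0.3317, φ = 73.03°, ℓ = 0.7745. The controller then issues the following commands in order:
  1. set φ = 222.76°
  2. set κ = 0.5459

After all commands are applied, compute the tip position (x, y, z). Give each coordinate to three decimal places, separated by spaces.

-0.118 -0.110 0.752

initial: κ=0.3317, φ=73.03°, ℓ=0.7745
cmd 1: set φ=222.76° → (κ,φ,ℓ)=(0.3317,222.76°,0.7745) → tip=(-0.0726,-0.0672,0.7660)
cmd 2: set κ=0.5459 → (κ,φ,ℓ)=(0.5459,222.76°,0.7745) → tip=(-0.1184,-0.1095,0.7516)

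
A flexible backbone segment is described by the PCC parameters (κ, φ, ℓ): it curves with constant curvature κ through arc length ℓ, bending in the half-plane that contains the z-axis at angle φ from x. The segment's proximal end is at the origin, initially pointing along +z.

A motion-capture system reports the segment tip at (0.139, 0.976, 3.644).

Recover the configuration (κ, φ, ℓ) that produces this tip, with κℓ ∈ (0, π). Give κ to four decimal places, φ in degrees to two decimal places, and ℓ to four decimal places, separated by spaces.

ρ = √(x²+y²) = √(0.139² + 0.976²) = 0.98585
φ = atan2(y, x) mod 360° = atan2(0.976, 0.139) = 81.8946°
|p|² = ρ² + z² = 0.98585² + 3.644² = 14.25063
κ = 2ρ / |p|² = 2×0.98585 / 14.25063 = 0.13836
θ = 2·atan2(ρ, z) = 2·atan2(0.98585, 3.644) = 0.52843 rad
ℓ = θ/κ = 0.52843/0.13836 = 3.81928

0.1384 81.89 3.8193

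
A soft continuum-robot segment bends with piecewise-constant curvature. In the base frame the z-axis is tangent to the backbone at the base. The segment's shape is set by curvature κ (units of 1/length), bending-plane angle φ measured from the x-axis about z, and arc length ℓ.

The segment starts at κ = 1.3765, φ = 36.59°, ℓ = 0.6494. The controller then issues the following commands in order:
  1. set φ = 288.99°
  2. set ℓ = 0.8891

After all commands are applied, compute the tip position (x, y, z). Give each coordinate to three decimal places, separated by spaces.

0.156 -0.453 0.683

initial: κ=1.3765, φ=36.59°, ℓ=0.6494
cmd 1: set φ=288.99° → (κ,φ,ℓ)=(1.3765,288.99°,0.6494) → tip=(0.0883,-0.2567,0.5663)
cmd 2: set ℓ=0.8891 → (κ,φ,ℓ)=(1.3765,288.99°,0.8891) → tip=(0.1560,-0.4534,0.6832)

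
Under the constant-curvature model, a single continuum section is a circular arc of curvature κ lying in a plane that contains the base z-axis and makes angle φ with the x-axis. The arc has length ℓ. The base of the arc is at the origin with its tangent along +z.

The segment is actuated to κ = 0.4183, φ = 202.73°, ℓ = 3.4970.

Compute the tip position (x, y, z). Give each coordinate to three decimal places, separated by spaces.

θ = κ·ℓ = 0.4183 × 3.4970 = 1.46280 rad
ρ = (1 − cos θ)/κ = (1 − 0.10779)/0.4183 = 2.13294
z = sin θ / κ = 0.99417/0.4183 = 2.37670
x = ρ cos φ = 2.13294 × cos(202.73°) = -1.96729
y = ρ sin φ = 2.13294 × sin(202.73°) = -0.82414

-1.967 -0.824 2.377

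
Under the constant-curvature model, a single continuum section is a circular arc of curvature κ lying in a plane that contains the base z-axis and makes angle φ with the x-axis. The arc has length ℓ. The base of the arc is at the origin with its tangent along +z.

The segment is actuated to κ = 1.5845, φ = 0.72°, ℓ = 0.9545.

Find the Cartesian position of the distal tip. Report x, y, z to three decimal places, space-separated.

0.594 0.007 0.630

θ = κ·ℓ = 1.5845 × 0.9545 = 1.51241 rad
ρ = (1 − cos θ)/κ = (1 − 0.05836)/1.5845 = 0.59428
z = sin θ / κ = 0.99830/1.5845 = 0.63004
x = ρ cos φ = 0.59428 × cos(0.72°) = 0.59424
y = ρ sin φ = 0.59428 × sin(0.72°) = 0.00747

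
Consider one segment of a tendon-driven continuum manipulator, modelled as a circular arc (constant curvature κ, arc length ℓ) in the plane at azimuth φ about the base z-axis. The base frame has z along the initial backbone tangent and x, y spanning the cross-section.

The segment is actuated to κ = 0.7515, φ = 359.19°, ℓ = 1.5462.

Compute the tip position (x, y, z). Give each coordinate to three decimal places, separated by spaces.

θ = κ·ℓ = 0.7515 × 1.5462 = 1.16197 rad
ρ = (1 − cos θ)/κ = (1 − 0.39753)/0.7515 = 0.80169
z = sin θ / κ = 0.91759/0.7515 = 1.22101
x = ρ cos φ = 0.80169 × cos(359.19°) = 0.80161
y = ρ sin φ = 0.80169 × sin(359.19°) = -0.01133

0.802 -0.011 1.221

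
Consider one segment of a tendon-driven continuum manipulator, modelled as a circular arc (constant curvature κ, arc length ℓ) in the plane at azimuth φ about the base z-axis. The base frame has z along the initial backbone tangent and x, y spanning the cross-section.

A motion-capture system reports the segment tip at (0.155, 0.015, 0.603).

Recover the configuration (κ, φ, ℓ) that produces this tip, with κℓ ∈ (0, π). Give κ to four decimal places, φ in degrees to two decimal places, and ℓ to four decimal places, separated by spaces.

ρ = √(x²+y²) = √(0.155² + 0.015²) = 0.15572
φ = atan2(y, x) mod 360° = atan2(0.015, 0.155) = 5.5275°
|p|² = ρ² + z² = 0.15572² + 0.603² = 0.38786
κ = 2ρ / |p|² = 2×0.15572 / 0.38786 = 0.80299
θ = 2·atan2(ρ, z) = 2·atan2(0.15572, 0.603) = 0.50545 rad
ℓ = θ/κ = 0.50545/0.80299 = 0.62946

0.8030 5.53 0.6295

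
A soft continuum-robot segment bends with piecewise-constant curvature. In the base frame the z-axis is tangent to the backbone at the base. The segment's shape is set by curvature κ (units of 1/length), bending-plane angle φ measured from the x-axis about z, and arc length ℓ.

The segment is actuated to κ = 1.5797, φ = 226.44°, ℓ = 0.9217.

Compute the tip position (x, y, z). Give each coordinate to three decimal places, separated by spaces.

θ = κ·ℓ = 1.5797 × 0.9217 = 1.45601 rad
ρ = (1 − cos θ)/κ = (1 − 0.11453)/1.5797 = 0.56053
z = sin θ / κ = 0.99342/1.5797 = 0.62887
x = ρ cos φ = 0.56053 × cos(226.44°) = -0.38627
y = ρ sin φ = 0.56053 × sin(226.44°) = -0.40619

-0.386 -0.406 0.629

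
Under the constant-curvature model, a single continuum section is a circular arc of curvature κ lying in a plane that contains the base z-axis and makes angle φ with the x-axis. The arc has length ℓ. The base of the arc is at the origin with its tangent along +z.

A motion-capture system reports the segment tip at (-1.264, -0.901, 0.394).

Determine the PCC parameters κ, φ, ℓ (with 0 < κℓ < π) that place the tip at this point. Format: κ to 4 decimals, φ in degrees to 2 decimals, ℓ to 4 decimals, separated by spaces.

ρ = √(x²+y²) = √(-1.264² + -0.901²) = 1.55226
φ = atan2(y, x) mod 360° = atan2(-0.901, -1.264) = 215.4819°
|p|² = ρ² + z² = 1.55226² + 0.394² = 2.56473
κ = 2ρ / |p|² = 2×1.55226 / 2.56473 = 1.21046
θ = 2·atan2(ρ, z) = 2·atan2(1.55226, 0.394) = 2.64444 rad
ℓ = θ/κ = 2.64444/1.21046 = 2.18466

1.2105 215.48 2.1847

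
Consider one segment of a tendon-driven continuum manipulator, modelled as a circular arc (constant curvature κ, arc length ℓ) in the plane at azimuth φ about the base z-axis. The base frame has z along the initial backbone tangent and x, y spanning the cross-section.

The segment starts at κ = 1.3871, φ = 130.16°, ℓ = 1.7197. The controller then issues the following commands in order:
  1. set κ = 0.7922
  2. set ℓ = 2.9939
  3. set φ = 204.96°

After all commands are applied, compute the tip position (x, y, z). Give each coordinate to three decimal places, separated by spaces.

-1.966 -0.915 0.879

initial: κ=1.3871, φ=130.16°, ℓ=1.7197
cmd 1: set κ=0.7922 → (κ,φ,ℓ)=(0.7922,130.16°,1.7197) → tip=(-0.6456,0.7651,1.2350)
cmd 2: set ℓ=2.9939 → (κ,φ,ℓ)=(0.7922,130.16°,2.9939) → tip=(-1.3986,1.6574,0.8786)
cmd 3: set φ=204.96° → (κ,φ,ℓ)=(0.7922,204.96°,2.9939) → tip=(-1.9661,-0.9152,0.8786)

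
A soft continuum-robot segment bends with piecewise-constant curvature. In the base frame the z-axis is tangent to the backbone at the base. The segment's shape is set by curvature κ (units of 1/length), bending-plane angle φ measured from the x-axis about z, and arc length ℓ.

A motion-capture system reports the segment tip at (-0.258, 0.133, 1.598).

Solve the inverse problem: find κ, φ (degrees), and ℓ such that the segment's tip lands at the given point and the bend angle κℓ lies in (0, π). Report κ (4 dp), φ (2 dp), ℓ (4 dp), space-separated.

ρ = √(x²+y²) = √(-0.258² + 0.133²) = 0.29026
φ = atan2(y, x) mod 360° = atan2(0.133, -0.258) = 152.7287°
|p|² = ρ² + z² = 0.29026² + 1.598² = 2.63786
κ = 2ρ / |p|² = 2×0.29026 / 2.63786 = 0.22008
θ = 2·atan2(ρ, z) = 2·atan2(0.29026, 1.598) = 0.35937 rad
ℓ = θ/κ = 0.35937/0.22008 = 1.63292

0.2201 152.73 1.6329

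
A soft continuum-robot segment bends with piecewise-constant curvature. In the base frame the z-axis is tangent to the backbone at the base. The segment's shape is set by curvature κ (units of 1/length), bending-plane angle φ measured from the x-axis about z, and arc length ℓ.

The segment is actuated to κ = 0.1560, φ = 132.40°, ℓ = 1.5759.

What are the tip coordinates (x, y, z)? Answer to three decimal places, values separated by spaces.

-0.130 0.142 1.560

θ = κ·ℓ = 0.1560 × 1.5759 = 0.24584 rad
ρ = (1 − cos θ)/κ = (1 − 0.96993)/0.1560 = 0.19274
z = sin θ / κ = 0.24337/0.1560 = 1.56007
x = ρ cos φ = 0.19274 × cos(132.40°) = -0.12996
y = ρ sin φ = 0.19274 × sin(132.40°) = 0.14233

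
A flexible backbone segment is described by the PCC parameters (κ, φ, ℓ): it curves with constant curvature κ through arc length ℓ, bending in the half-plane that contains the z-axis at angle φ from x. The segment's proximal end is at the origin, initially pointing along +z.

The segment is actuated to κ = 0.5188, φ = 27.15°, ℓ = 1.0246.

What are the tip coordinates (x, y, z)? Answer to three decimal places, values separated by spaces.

θ = κ·ℓ = 0.5188 × 1.0246 = 0.53156 rad
ρ = (1 − cos θ)/κ = (1 − 0.86202)/0.5188 = 0.26597
z = sin θ / κ = 0.50688/0.5188 = 0.97703
x = ρ cos φ = 0.26597 × cos(27.15°) = 0.23666
y = ρ sin φ = 0.26597 × sin(27.15°) = 0.12137

0.237 0.121 0.977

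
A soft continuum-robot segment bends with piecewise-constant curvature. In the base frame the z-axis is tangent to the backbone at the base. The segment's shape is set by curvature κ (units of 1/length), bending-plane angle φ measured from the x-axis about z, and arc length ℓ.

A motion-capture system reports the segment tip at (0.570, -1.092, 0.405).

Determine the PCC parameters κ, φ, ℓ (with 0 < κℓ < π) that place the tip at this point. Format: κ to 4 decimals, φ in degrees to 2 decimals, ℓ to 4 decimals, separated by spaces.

ρ = √(x²+y²) = √(0.570² + -1.092²) = 1.23181
φ = atan2(y, x) mod 360° = atan2(-1.092, 0.570) = 297.5636°
|p|² = ρ² + z² = 1.23181² + 0.405² = 1.68139
κ = 2ρ / |p|² = 2×1.23181 / 1.68139 = 1.46523
θ = 2·atan2(ρ, z) = 2·atan2(1.23181, 0.405) = 2.50629 rad
ℓ = θ/κ = 2.50629/1.46523 = 1.71051

1.4652 297.56 1.7105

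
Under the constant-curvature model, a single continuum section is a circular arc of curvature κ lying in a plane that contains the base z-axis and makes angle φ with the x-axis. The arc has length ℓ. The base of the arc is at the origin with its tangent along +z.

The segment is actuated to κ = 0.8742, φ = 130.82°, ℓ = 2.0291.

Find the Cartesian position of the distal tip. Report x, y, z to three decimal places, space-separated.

θ = κ·ℓ = 0.8742 × 2.0291 = 1.77384 rad
ρ = (1 − cos θ)/κ = (1 − -0.20165)/0.8742 = 1.37457
z = sin θ / κ = 0.97946/0.8742 = 1.12040
x = ρ cos φ = 1.37457 × cos(130.82°) = -0.89854
y = ρ sin φ = 1.37457 × sin(130.82°) = 1.04023

-0.899 1.040 1.120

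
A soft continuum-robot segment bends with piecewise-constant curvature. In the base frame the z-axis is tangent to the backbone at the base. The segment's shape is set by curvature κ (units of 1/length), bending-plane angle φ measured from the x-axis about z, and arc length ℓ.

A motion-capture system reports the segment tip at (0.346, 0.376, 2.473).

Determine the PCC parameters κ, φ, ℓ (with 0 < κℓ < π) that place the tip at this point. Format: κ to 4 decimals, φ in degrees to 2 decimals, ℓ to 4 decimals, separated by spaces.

0.1603 47.38 2.5428

ρ = √(x²+y²) = √(0.346² + 0.376²) = 0.51097
φ = atan2(y, x) mod 360° = atan2(0.376, 0.346) = 47.3793°
|p|² = ρ² + z² = 0.51097² + 2.473² = 6.37682
κ = 2ρ / |p|² = 2×0.51097 / 6.37682 = 0.16026
θ = 2·atan2(ρ, z) = 2·atan2(0.51097, 2.473) = 0.40751 rad
ℓ = θ/κ = 0.40751/0.16026 = 2.54279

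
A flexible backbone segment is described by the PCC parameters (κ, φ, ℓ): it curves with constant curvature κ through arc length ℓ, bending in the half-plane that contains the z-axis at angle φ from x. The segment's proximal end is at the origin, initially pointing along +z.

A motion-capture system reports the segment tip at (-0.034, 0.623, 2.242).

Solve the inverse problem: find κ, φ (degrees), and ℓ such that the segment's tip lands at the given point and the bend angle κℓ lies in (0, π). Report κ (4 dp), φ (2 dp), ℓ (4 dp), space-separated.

0.2304 93.12 2.3560

ρ = √(x²+y²) = √(-0.034² + 0.623²) = 0.62393
φ = atan2(y, x) mod 360° = atan2(0.623, -0.034) = 93.1238°
|p|² = ρ² + z² = 0.62393² + 2.242² = 5.41585
κ = 2ρ / |p|² = 2×0.62393 / 5.41585 = 0.23041
θ = 2·atan2(ρ, z) = 2·atan2(0.62393, 2.242) = 0.54285 rad
ℓ = θ/κ = 0.54285/0.23041 = 2.35602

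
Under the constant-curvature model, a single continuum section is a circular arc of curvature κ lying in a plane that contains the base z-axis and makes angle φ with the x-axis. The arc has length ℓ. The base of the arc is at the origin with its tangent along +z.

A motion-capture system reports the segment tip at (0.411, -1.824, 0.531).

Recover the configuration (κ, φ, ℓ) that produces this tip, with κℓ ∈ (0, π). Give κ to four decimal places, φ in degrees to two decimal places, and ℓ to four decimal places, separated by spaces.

ρ = √(x²+y²) = √(0.411² + -1.824²) = 1.86973
φ = atan2(y, x) mod 360° = atan2(-1.824, 0.411) = 282.6983°
|p|² = ρ² + z² = 1.86973² + 0.531² = 3.77786
κ = 2ρ / |p|² = 2×1.86973 / 3.77786 = 0.98984
θ = 2·atan2(ρ, z) = 2·atan2(1.86973, 0.531) = 2.58817 rad
ℓ = θ/κ = 2.58817/0.98984 = 2.61474

0.9898 282.70 2.6147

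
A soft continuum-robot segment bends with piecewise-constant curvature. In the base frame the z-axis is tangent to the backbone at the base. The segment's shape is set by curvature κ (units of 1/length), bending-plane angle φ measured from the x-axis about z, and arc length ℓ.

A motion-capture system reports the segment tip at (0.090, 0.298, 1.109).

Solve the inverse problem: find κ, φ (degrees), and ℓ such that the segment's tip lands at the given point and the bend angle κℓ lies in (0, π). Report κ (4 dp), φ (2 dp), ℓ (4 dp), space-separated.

0.4692 73.19 1.1664

ρ = √(x²+y²) = √(0.090² + 0.298²) = 0.31129
φ = atan2(y, x) mod 360° = atan2(0.298, 0.090) = 73.1950°
|p|² = ρ² + z² = 0.31129² + 1.109² = 1.32679
κ = 2ρ / |p|² = 2×0.31129 / 1.32679 = 0.46925
θ = 2·atan2(ρ, z) = 2·atan2(0.31129, 1.109) = 0.54731 rad
ℓ = θ/κ = 0.54731/0.46925 = 1.16636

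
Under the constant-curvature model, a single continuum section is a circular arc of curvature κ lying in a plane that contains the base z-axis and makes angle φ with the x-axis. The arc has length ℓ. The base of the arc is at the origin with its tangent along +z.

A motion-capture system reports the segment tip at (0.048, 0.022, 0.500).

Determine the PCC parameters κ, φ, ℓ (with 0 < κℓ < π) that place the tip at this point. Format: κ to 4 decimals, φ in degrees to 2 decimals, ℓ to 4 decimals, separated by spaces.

ρ = √(x²+y²) = √(0.048² + 0.022²) = 0.05280
φ = atan2(y, x) mod 360° = atan2(0.022, 0.048) = 24.6236°
|p|² = ρ² + z² = 0.05280² + 0.500² = 0.25279
κ = 2ρ / |p|² = 2×0.05280 / 0.25279 = 0.41775
θ = 2·atan2(ρ, z) = 2·atan2(0.05280, 0.500) = 0.21043 rad
ℓ = θ/κ = 0.21043/0.41775 = 0.50371

0.4178 24.62 0.5037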